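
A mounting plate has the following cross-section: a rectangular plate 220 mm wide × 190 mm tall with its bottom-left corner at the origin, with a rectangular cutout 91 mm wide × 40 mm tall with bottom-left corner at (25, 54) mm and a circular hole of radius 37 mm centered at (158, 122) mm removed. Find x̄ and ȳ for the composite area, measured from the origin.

x̄ = 108.15 mm, ȳ = 93.83 mm

plate: A = 220 × 190 = 41800.00, centroid at (110.00, 95.00).
hole 1: A = −(91 × 40) = -3640.00, centroid at (70.50, 74.00).
hole 2: A = −π·37² = -4300.84, centroid at (158.00, 122.00).
ΣA = 33859.16 mm², ΣAx̄ = 3661847.23 mm³, ΣAȳ = 3176937.48 mm³.
x̄ = 3661847.23/33859.16 = 108.15 mm; ȳ = 3176937.48/33859.16 = 93.83 mm.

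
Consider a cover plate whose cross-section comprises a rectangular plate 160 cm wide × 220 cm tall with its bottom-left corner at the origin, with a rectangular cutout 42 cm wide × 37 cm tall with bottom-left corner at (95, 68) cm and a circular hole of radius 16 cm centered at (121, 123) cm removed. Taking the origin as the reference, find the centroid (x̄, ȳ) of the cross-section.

x̄ = 77.29 cm, ȳ = 110.79 cm

plate: A = 160 × 220 = 35200.00, centroid at (80.00, 110.00).
hole 1: A = −(42 × 37) = -1554.00, centroid at (116.00, 86.50).
hole 2: A = −π·16² = -804.25, centroid at (121.00, 123.00).
ΣA = 32841.75 cm²
ΣAx̄ = (35200.00)(80.00) + (-1554.00)(116.00) + (-804.25)(121.00) = 2538422.03 cm³
ΣAȳ = (35200.00)(110.00) + (-1554.00)(86.50) + (-804.25)(123.00) = 3638656.53 cm³
x̄ = 2538422.03 / 32841.75 = 77.29 cm
ȳ = 3638656.53 / 32841.75 = 110.79 cm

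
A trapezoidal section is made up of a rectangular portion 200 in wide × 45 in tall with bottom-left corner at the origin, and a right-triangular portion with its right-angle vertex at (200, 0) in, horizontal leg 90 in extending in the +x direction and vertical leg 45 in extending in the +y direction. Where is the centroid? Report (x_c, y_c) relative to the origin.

x_c = 123.88 in, y_c = 21.12 in

Part | A | x̄ᵢ | ȳᵢ | A·x̄ᵢ | A·ȳᵢ
rectangular portion | 9000.00 | 100.00 | 22.50 | 900000.00 | 202500.00
triangular portion | 2025.00 | 230.00 | 15.00 | 465750.00 | 30375.00
Σ | 11025.00 |  |  | 1365750.00 | 232875.00
x_c = 1365750.00 / 11025.00 = 123.88 in
y_c = 232875.00 / 11025.00 = 21.12 in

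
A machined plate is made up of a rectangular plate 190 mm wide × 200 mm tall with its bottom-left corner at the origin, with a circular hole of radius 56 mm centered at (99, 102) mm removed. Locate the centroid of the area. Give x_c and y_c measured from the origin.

Part | A | x̄ᵢ | ȳᵢ | A·x̄ᵢ | A·ȳᵢ
plate | 38000.00 | 95.00 | 100.00 | 3610000.00 | 3800000.00
hole | -9852.03 | 99.00 | 102.00 | -975351.42 | -1004907.53
Σ | 28147.97 |  |  | 2634648.58 | 2795092.47
x_c = 2634648.58 / 28147.97 = 93.60 mm
y_c = 2795092.47 / 28147.97 = 99.30 mm

x_c = 93.60 mm, y_c = 99.30 mm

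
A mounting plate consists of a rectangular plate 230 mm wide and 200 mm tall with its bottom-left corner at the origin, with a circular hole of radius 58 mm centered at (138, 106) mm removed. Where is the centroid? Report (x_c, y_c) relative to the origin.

Part | A | x̄ᵢ | ȳᵢ | A·x̄ᵢ | A·ȳᵢ
plate | 46000.00 | 115.00 | 100.00 | 5290000.00 | 4600000.00
hole | -10568.32 | 138.00 | 106.00 | -1458427.84 | -1120241.67
Σ | 35431.68 |  |  | 3831572.16 | 3479758.33
x_c = 3831572.16 / 35431.68 = 108.14 mm
y_c = 3479758.33 / 35431.68 = 98.21 mm

x_c = 108.14 mm, y_c = 98.21 mm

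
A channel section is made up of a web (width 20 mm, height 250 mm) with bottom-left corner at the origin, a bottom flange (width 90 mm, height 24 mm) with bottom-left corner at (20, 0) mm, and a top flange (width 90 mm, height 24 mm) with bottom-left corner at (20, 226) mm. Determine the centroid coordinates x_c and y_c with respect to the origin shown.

web: A = 20 × 250 = 5000.00, centroid at (10.00, 125.00).
bottom flange: A = 90 × 24 = 2160.00, centroid at (65.00, 12.00).
top flange: A = 90 × 24 = 2160.00, centroid at (65.00, 238.00).
ΣA = 9320.00 mm²
ΣAx_c = (5000.00)(10.00) + (2160.00)(65.00) + (2160.00)(65.00) = 330800.00 mm³
ΣAy_c = (5000.00)(125.00) + (2160.00)(12.00) + (2160.00)(238.00) = 1165000.00 mm³
x_c = 330800.00 / 9320.00 = 35.49 mm
y_c = 1165000.00 / 9320.00 = 125.00 mm

x_c = 35.49 mm, y_c = 125.00 mm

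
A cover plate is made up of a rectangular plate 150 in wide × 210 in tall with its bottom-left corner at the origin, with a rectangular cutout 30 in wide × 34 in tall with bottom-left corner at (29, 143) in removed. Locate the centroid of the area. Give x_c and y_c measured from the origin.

x_c = 76.04 in, y_c = 103.16 in

plate: A = 150 × 210 = 31500.00, centroid at (75.00, 105.00).
hole: A = −(30 × 34) = -1020.00, centroid at (44.00, 160.00).
ΣA = 30480.00 in², ΣAx_c = 2317620.00 in³, ΣAy_c = 3144300.00 in³.
x_c = 2317620.00/30480.00 = 76.04 in; y_c = 3144300.00/30480.00 = 103.16 in.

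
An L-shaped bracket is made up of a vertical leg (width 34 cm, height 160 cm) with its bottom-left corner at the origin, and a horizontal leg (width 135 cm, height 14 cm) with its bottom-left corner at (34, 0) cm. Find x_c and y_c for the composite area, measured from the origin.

Part | A | x̄ᵢ | ȳᵢ | A·x̄ᵢ | A·ȳᵢ
vertical leg | 5440.00 | 17.00 | 80.00 | 92480.00 | 435200.00
horizontal leg | 1890.00 | 101.50 | 7.00 | 191835.00 | 13230.00
Σ | 7330.00 |  |  | 284315.00 | 448430.00
x_c = 284315.00 / 7330.00 = 38.79 cm
y_c = 448430.00 / 7330.00 = 61.18 cm

x_c = 38.79 cm, y_c = 61.18 cm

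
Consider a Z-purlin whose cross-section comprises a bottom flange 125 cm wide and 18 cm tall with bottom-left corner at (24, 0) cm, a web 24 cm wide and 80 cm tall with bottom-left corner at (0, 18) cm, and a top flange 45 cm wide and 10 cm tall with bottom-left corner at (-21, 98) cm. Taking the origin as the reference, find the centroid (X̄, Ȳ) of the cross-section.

bottom flange: A = 125 × 18 = 2250.00, centroid at (86.50, 9.00).
web: A = 24 × 80 = 1920.00, centroid at (12.00, 58.00).
top flange: A = 45 × 10 = 450.00, centroid at (1.50, 103.00).
ΣA = 4620.00 cm²
ΣAX̄ = (2250.00)(86.50) + (1920.00)(12.00) + (450.00)(1.50) = 218340.00 cm³
ΣAȲ = (2250.00)(9.00) + (1920.00)(58.00) + (450.00)(103.00) = 177960.00 cm³
X̄ = 218340.00 / 4620.00 = 47.26 cm
Ȳ = 177960.00 / 4620.00 = 38.52 cm

X̄ = 47.26 cm, Ȳ = 38.52 cm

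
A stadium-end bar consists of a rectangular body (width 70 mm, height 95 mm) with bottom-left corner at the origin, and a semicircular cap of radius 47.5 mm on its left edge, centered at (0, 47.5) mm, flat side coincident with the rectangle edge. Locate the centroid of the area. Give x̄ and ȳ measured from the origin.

rectangular body: A = 70 × 95 = 6650.00, centroid at (35.00, 47.50).
semicircular end: A = ½π·47.5² = 3544.11, centroid at (-20.16, 47.50).
ΣA = 10194.11 mm², ΣAx̄ = 161302.08 mm³, ΣAȳ = 484220.19 mm³.
x̄ = 161302.08/10194.11 = 15.82 mm; ȳ = 484220.19/10194.11 = 47.50 mm.

x̄ = 15.82 mm, ȳ = 47.50 mm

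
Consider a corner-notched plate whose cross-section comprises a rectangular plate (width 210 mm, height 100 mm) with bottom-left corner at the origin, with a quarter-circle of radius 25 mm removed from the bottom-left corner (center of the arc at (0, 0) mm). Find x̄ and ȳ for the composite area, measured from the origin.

x̄ = 107.26 mm, ȳ = 50.94 mm

plate: A = 210 × 100 = 21000.00, centroid at (105.00, 50.00).
removed quarter-circle: A = −¼π·25² = -490.87, centroid at (10.61, 10.61).
ΣA = 20509.13 mm²
ΣAx̄ = (21000.00)(105.00) + (-490.87)(10.61) = 2199791.67 mm³
ΣAȳ = (21000.00)(50.00) + (-490.87)(10.61) = 1044791.67 mm³
x̄ = 2199791.67 / 20509.13 = 107.26 mm
ȳ = 1044791.67 / 20509.13 = 50.94 mm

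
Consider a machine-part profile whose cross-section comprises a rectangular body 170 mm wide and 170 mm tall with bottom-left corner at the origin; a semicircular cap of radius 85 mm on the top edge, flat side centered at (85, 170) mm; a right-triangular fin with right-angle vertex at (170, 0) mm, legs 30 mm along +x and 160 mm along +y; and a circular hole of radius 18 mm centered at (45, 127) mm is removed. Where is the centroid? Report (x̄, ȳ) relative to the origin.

x̄ = 91.45 mm, ȳ = 115.15 mm

rectangular body: A = 170 × 170 = 28900.00, centroid at (85.00, 85.00).
semicircular top: A = ½π·85² = 11349.00, centroid at (85.00, 206.08).
triangular fin: A = ½·30·160 = 2400.00, centroid at (180.00, 53.33).
hole: A = −π·18² = -1017.88, centroid at (45.00, 127.00).
ΣA = 41631.13 mm², ΣAx̄ = 3807360.87 mm³, ΣAȳ = 4793977.00 mm³.
x̄ = 3807360.87/41631.13 = 91.45 mm; ȳ = 4793977.00/41631.13 = 115.15 mm.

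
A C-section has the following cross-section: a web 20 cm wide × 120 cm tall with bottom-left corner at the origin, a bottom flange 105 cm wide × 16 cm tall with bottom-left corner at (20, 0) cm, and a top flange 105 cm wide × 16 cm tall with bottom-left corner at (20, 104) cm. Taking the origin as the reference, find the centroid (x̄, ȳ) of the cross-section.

Part | A | x̄ᵢ | ȳᵢ | A·x̄ᵢ | A·ȳᵢ
web | 2400.00 | 10.00 | 60.00 | 24000.00 | 144000.00
bottom flange | 1680.00 | 72.50 | 8.00 | 121800.00 | 13440.00
top flange | 1680.00 | 72.50 | 112.00 | 121800.00 | 188160.00
Σ | 5760.00 |  |  | 267600.00 | 345600.00
x̄ = 267600.00 / 5760.00 = 46.46 cm
ȳ = 345600.00 / 5760.00 = 60.00 cm

x̄ = 46.46 cm, ȳ = 60.00 cm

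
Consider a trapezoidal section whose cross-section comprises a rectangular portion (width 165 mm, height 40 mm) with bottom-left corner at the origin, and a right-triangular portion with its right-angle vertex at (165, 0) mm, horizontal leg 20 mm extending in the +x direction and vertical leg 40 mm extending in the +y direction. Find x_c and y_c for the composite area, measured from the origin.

x_c = 87.60 mm, y_c = 19.62 mm

Part | A | x̄ᵢ | ȳᵢ | A·x̄ᵢ | A·ȳᵢ
rectangular portion | 6600.00 | 82.50 | 20.00 | 544500.00 | 132000.00
triangular portion | 400.00 | 171.67 | 13.33 | 68666.67 | 5333.33
Σ | 7000.00 |  |  | 613166.67 | 137333.33
x_c = 613166.67 / 7000.00 = 87.60 mm
y_c = 137333.33 / 7000.00 = 19.62 mm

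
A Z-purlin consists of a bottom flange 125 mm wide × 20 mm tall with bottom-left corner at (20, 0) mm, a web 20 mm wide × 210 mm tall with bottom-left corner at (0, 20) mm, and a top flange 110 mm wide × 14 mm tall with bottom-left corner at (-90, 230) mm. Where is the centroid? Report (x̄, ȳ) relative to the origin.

x̄ = 23.59 mm, ȳ = 111.04 mm

Part | A | x̄ᵢ | ȳᵢ | A·x̄ᵢ | A·ȳᵢ
bottom flange | 2500.00 | 82.50 | 10.00 | 206250.00 | 25000.00
web | 4200.00 | 10.00 | 125.00 | 42000.00 | 525000.00
top flange | 1540.00 | -35.00 | 237.00 | -53900.00 | 364980.00
Σ | 8240.00 |  |  | 194350.00 | 914980.00
x̄ = 194350.00 / 8240.00 = 23.59 mm
ȳ = 914980.00 / 8240.00 = 111.04 mm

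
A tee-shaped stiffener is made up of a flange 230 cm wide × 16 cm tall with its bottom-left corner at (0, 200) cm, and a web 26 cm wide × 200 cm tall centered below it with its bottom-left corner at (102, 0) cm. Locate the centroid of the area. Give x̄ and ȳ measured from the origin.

web: A = 26 × 200 = 5200.00, centroid at (115.00, 100.00).
flange: A = 230 × 16 = 3680.00, centroid at (115.00, 208.00).
ΣA = 8880.00 cm²
ΣAx̄ = (5200.00)(115.00) + (3680.00)(115.00) = 1021200.00 cm³
ΣAȳ = (5200.00)(100.00) + (3680.00)(208.00) = 1285440.00 cm³
x̄ = 1021200.00 / 8880.00 = 115.00 cm
ȳ = 1285440.00 / 8880.00 = 144.76 cm

x̄ = 115.00 cm, ȳ = 144.76 cm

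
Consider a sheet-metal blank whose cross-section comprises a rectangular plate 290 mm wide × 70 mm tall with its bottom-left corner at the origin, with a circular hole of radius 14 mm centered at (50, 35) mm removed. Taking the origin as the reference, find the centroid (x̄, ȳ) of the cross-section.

x̄ = 147.97 mm, ȳ = 35.00 mm

Part | A | x̄ᵢ | ȳᵢ | A·x̄ᵢ | A·ȳᵢ
plate | 20300.00 | 145.00 | 35.00 | 2943500.00 | 710500.00
hole | -615.75 | 50.00 | 35.00 | -30787.61 | -21551.33
Σ | 19684.25 |  |  | 2912712.39 | 688948.67
x̄ = 2912712.39 / 19684.25 = 147.97 mm
ȳ = 688948.67 / 19684.25 = 35.00 mm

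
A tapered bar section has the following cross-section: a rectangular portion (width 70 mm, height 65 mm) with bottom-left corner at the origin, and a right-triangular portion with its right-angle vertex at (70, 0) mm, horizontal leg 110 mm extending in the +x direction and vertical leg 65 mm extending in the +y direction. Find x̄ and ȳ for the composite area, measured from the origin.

x̄ = 66.53 mm, ȳ = 27.73 mm

Part | A | x̄ᵢ | ȳᵢ | A·x̄ᵢ | A·ȳᵢ
rectangular portion | 4550.00 | 35.00 | 32.50 | 159250.00 | 147875.00
triangular portion | 3575.00 | 106.67 | 21.67 | 381333.33 | 77458.33
Σ | 8125.00 |  |  | 540583.33 | 225333.33
x̄ = 540583.33 / 8125.00 = 66.53 mm
ȳ = 225333.33 / 8125.00 = 27.73 mm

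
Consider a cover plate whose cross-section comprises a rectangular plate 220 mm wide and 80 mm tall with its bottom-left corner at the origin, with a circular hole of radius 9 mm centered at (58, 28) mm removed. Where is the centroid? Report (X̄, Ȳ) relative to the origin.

plate: A = 220 × 80 = 17600.00, centroid at (110.00, 40.00).
hole: A = −π·9² = -254.47, centroid at (58.00, 28.00).
ΣA = 17345.53 mm²
ΣAX̄ = (17600.00)(110.00) + (-254.47)(58.00) = 1921240.80 mm³
ΣAȲ = (17600.00)(40.00) + (-254.47)(28.00) = 696874.87 mm³
X̄ = 1921240.80 / 17345.53 = 110.76 mm
Ȳ = 696874.87 / 17345.53 = 40.18 mm

X̄ = 110.76 mm, Ȳ = 40.18 mm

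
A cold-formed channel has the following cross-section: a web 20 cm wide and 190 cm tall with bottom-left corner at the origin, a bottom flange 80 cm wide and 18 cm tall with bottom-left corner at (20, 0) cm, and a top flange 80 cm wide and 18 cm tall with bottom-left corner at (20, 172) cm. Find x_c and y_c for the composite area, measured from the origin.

x_c = 31.56 cm, y_c = 95.00 cm

Part | A | x̄ᵢ | ȳᵢ | A·x̄ᵢ | A·ȳᵢ
web | 3800.00 | 10.00 | 95.00 | 38000.00 | 361000.00
bottom flange | 1440.00 | 60.00 | 9.00 | 86400.00 | 12960.00
top flange | 1440.00 | 60.00 | 181.00 | 86400.00 | 260640.00
Σ | 6680.00 |  |  | 210800.00 | 634600.00
x_c = 210800.00 / 6680.00 = 31.56 cm
y_c = 634600.00 / 6680.00 = 95.00 cm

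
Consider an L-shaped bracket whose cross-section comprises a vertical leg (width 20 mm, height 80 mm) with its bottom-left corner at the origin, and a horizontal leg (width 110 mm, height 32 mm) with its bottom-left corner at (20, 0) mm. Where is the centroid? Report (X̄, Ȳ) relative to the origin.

Part | A | x̄ᵢ | ȳᵢ | A·x̄ᵢ | A·ȳᵢ
vertical leg | 1600.00 | 10.00 | 40.00 | 16000.00 | 64000.00
horizontal leg | 3520.00 | 75.00 | 16.00 | 264000.00 | 56320.00
Σ | 5120.00 |  |  | 280000.00 | 120320.00
X̄ = 280000.00 / 5120.00 = 54.69 mm
Ȳ = 120320.00 / 5120.00 = 23.50 mm

X̄ = 54.69 mm, Ȳ = 23.50 mm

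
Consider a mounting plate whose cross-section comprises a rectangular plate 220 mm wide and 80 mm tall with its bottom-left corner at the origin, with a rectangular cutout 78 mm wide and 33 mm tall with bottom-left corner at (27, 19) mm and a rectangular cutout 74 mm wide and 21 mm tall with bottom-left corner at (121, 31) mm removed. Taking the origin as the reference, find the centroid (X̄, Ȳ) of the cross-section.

X̄ = 112.87 mm, Ȳ = 40.69 mm

plate: A = 220 × 80 = 17600.00, centroid at (110.00, 40.00).
hole 1: A = −(78 × 33) = -2574.00, centroid at (66.00, 35.50).
hole 2: A = −(74 × 21) = -1554.00, centroid at (158.00, 41.50).
ΣA = 13472.00 mm², ΣAX̄ = 1520584.00 mm³, ΣAȲ = 548132.00 mm³.
X̄ = 1520584.00/13472.00 = 112.87 mm; Ȳ = 548132.00/13472.00 = 40.69 mm.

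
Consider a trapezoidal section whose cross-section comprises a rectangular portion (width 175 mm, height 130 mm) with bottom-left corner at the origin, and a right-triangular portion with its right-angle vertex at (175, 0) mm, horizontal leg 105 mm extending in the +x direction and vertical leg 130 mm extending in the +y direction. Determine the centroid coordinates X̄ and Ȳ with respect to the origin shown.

X̄ = 115.77 mm, Ȳ = 60.00 mm

rectangular portion: A = 175 × 130 = 22750.00, centroid at (87.50, 65.00).
triangular portion: A = ½·105·130 = 6825.00, centroid at (210.00, 43.33).
ΣA = 29575.00 mm²
ΣAX̄ = (22750.00)(87.50) + (6825.00)(210.00) = 3423875.00 mm³
ΣAȲ = (22750.00)(65.00) + (6825.00)(43.33) = 1774500.00 mm³
X̄ = 3423875.00 / 29575.00 = 115.77 mm
Ȳ = 1774500.00 / 29575.00 = 60.00 mm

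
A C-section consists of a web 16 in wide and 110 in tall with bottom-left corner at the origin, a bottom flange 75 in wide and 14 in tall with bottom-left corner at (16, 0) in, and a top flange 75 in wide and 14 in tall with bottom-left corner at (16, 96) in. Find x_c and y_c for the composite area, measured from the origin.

x_c = 32.75 in, y_c = 55.00 in

Part | A | x̄ᵢ | ȳᵢ | A·x̄ᵢ | A·ȳᵢ
web | 1760.00 | 8.00 | 55.00 | 14080.00 | 96800.00
bottom flange | 1050.00 | 53.50 | 7.00 | 56175.00 | 7350.00
top flange | 1050.00 | 53.50 | 103.00 | 56175.00 | 108150.00
Σ | 3860.00 |  |  | 126430.00 | 212300.00
x_c = 126430.00 / 3860.00 = 32.75 in
y_c = 212300.00 / 3860.00 = 55.00 in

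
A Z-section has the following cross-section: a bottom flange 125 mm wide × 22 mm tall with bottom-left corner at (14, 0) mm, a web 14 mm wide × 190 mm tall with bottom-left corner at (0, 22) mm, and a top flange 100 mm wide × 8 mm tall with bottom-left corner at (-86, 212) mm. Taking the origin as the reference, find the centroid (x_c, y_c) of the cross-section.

Part | A | x̄ᵢ | ȳᵢ | A·x̄ᵢ | A·ȳᵢ
bottom flange | 2750.00 | 76.50 | 11.00 | 210375.00 | 30250.00
web | 2660.00 | 7.00 | 117.00 | 18620.00 | 311220.00
top flange | 800.00 | -36.00 | 216.00 | -28800.00 | 172800.00
Σ | 6210.00 |  |  | 200195.00 | 514270.00
x_c = 200195.00 / 6210.00 = 32.24 mm
y_c = 514270.00 / 6210.00 = 82.81 mm

x_c = 32.24 mm, y_c = 82.81 mm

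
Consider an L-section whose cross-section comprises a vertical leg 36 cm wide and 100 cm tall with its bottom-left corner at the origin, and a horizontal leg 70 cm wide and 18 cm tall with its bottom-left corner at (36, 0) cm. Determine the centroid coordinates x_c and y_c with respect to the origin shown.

vertical leg: A = 36 × 100 = 3600.00, centroid at (18.00, 50.00).
horizontal leg: A = 70 × 18 = 1260.00, centroid at (71.00, 9.00).
ΣA = 4860.00 cm²
ΣAx_c = (3600.00)(18.00) + (1260.00)(71.00) = 154260.00 cm³
ΣAy_c = (3600.00)(50.00) + (1260.00)(9.00) = 191340.00 cm³
x_c = 154260.00 / 4860.00 = 31.74 cm
y_c = 191340.00 / 4860.00 = 39.37 cm

x_c = 31.74 cm, y_c = 39.37 cm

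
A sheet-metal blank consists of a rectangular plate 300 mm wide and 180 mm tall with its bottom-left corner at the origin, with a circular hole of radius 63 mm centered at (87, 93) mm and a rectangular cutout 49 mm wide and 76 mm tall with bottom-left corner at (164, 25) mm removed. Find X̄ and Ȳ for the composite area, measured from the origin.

plate: A = 300 × 180 = 54000.00, centroid at (150.00, 90.00).
hole 1: A = −π·63² = -12468.98, centroid at (87.00, 93.00).
hole 2: A = −(49 × 76) = -3724.00, centroid at (188.50, 63.00).
ΣA = 37807.02 mm², ΣAX̄ = 6313224.63 mm³, ΣAȲ = 3465772.74 mm³.
X̄ = 6313224.63/37807.02 = 166.99 mm; Ȳ = 3465772.74/37807.02 = 91.67 mm.

X̄ = 166.99 mm, Ȳ = 91.67 mm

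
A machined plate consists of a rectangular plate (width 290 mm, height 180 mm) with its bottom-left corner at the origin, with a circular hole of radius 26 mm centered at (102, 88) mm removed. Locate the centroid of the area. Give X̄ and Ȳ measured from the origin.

X̄ = 146.82 mm, Ȳ = 90.08 mm

plate: A = 290 × 180 = 52200.00, centroid at (145.00, 90.00).
hole: A = −π·26² = -2123.72, centroid at (102.00, 88.00).
ΣA = 50076.28 mm², ΣAX̄ = 7352380.90 mm³, ΣAȲ = 4511112.94 mm³.
X̄ = 7352380.90/50076.28 = 146.82 mm; Ȳ = 4511112.94/50076.28 = 90.08 mm.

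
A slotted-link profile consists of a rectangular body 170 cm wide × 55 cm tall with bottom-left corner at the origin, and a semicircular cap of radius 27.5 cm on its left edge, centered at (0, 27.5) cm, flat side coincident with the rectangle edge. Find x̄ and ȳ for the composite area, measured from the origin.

x̄ = 74.10 cm, ȳ = 27.50 cm

rectangular body: A = 170 × 55 = 9350.00, centroid at (85.00, 27.50).
semicircular end: A = ½π·27.5² = 1187.91, centroid at (-11.67, 27.50).
ΣA = 10537.91 cm²
ΣAx̄ = (9350.00)(85.00) + (1187.91)(-11.67) = 780885.42 cm³
ΣAȳ = (9350.00)(27.50) + (1187.91)(27.50) = 289792.65 cm³
x̄ = 780885.42 / 10537.91 = 74.10 cm
ȳ = 289792.65 / 10537.91 = 27.50 cm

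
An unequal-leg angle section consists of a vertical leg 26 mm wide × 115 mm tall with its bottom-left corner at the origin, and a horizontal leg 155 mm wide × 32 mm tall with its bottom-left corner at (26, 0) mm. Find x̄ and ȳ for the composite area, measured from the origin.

x̄ = 69.46 mm, ȳ = 31.61 mm

vertical leg: A = 26 × 115 = 2990.00, centroid at (13.00, 57.50).
horizontal leg: A = 155 × 32 = 4960.00, centroid at (103.50, 16.00).
ΣA = 7950.00 mm², ΣAx̄ = 552230.00 mm³, ΣAȳ = 251285.00 mm³.
x̄ = 552230.00/7950.00 = 69.46 mm; ȳ = 251285.00/7950.00 = 31.61 mm.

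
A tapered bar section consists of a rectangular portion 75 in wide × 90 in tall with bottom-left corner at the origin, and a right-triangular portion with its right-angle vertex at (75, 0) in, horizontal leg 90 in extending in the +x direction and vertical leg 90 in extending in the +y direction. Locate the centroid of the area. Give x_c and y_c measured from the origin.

x_c = 62.81 in, y_c = 39.38 in

Part | A | x̄ᵢ | ȳᵢ | A·x̄ᵢ | A·ȳᵢ
rectangular portion | 6750.00 | 37.50 | 45.00 | 253125.00 | 303750.00
triangular portion | 4050.00 | 105.00 | 30.00 | 425250.00 | 121500.00
Σ | 10800.00 |  |  | 678375.00 | 425250.00
x_c = 678375.00 / 10800.00 = 62.81 in
y_c = 425250.00 / 10800.00 = 39.38 in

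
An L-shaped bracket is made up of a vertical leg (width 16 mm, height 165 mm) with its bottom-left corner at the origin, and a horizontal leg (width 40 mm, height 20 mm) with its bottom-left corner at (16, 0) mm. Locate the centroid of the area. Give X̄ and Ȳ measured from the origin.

X̄ = 14.51 mm, Ȳ = 65.64 mm

vertical leg: A = 16 × 165 = 2640.00, centroid at (8.00, 82.50).
horizontal leg: A = 40 × 20 = 800.00, centroid at (36.00, 10.00).
ΣA = 3440.00 mm²
ΣAX̄ = (2640.00)(8.00) + (800.00)(36.00) = 49920.00 mm³
ΣAȲ = (2640.00)(82.50) + (800.00)(10.00) = 225800.00 mm³
X̄ = 49920.00 / 3440.00 = 14.51 mm
Ȳ = 225800.00 / 3440.00 = 65.64 mm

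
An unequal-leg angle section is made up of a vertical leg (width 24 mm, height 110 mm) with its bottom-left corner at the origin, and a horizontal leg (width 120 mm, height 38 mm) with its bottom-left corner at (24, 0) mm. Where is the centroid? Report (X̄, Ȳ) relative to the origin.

vertical leg: A = 24 × 110 = 2640.00, centroid at (12.00, 55.00).
horizontal leg: A = 120 × 38 = 4560.00, centroid at (84.00, 19.00).
ΣA = 7200.00 mm², ΣAX̄ = 414720.00 mm³, ΣAȲ = 231840.00 mm³.
X̄ = 414720.00/7200.00 = 57.60 mm; Ȳ = 231840.00/7200.00 = 32.20 mm.

X̄ = 57.60 mm, Ȳ = 32.20 mm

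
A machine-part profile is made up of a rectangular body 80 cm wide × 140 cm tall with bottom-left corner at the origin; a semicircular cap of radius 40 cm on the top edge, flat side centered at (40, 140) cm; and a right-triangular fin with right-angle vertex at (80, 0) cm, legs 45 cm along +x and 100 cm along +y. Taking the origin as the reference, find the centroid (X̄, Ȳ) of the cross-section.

X̄ = 47.75 cm, Ȳ = 78.53 cm

rectangular body: A = 80 × 140 = 11200.00, centroid at (40.00, 70.00).
semicircular top: A = ½π·40² = 2513.27, centroid at (40.00, 156.98).
triangular fin: A = ½·45·100 = 2250.00, centroid at (95.00, 33.33).
ΣA = 15963.27 cm²
ΣAX̄ = (11200.00)(40.00) + (2513.27)(40.00) + (2250.00)(95.00) = 762280.96 cm³
ΣAȲ = (11200.00)(70.00) + (2513.27)(156.98) + (2250.00)(33.33) = 1253525.04 cm³
X̄ = 762280.96 / 15963.27 = 47.75 cm
Ȳ = 1253525.04 / 15963.27 = 78.53 cm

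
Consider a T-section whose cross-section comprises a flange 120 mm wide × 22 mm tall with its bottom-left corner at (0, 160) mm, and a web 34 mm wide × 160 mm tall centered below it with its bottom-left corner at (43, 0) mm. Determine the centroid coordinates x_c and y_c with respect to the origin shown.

web: A = 34 × 160 = 5440.00, centroid at (60.00, 80.00).
flange: A = 120 × 22 = 2640.00, centroid at (60.00, 171.00).
ΣA = 8080.00 mm²
ΣAx_c = (5440.00)(60.00) + (2640.00)(60.00) = 484800.00 mm³
ΣAy_c = (5440.00)(80.00) + (2640.00)(171.00) = 886640.00 mm³
x_c = 484800.00 / 8080.00 = 60.00 mm
y_c = 886640.00 / 8080.00 = 109.73 mm

x_c = 60.00 mm, y_c = 109.73 mm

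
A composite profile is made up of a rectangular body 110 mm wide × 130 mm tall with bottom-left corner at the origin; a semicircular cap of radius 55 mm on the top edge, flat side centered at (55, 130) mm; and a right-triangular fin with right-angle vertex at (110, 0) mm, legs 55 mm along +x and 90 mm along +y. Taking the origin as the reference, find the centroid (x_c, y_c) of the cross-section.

rectangular body: A = 110 × 130 = 14300.00, centroid at (55.00, 65.00).
semicircular top: A = ½π·55² = 4751.66, centroid at (55.00, 153.34).
triangular fin: A = ½·55·90 = 2475.00, centroid at (128.33, 30.00).
ΣA = 21526.66 mm², ΣAx_c = 1365466.24 mm³, ΣAy_c = 1732382.32 mm³.
x_c = 1365466.24/21526.66 = 63.43 mm; y_c = 1732382.32/21526.66 = 80.48 mm.

x_c = 63.43 mm, y_c = 80.48 mm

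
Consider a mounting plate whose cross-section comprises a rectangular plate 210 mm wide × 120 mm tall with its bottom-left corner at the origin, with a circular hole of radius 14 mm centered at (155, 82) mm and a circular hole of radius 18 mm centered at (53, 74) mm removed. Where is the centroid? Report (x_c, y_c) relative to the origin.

plate: A = 210 × 120 = 25200.00, centroid at (105.00, 60.00).
hole 1: A = −π·14² = -615.75, centroid at (155.00, 82.00).
hole 2: A = −π·18² = -1017.88, centroid at (53.00, 74.00).
ΣA = 23566.37 mm²
ΣAx_c = (25200.00)(105.00) + (-615.75)(155.00) + (-1017.88)(53.00) = 2496610.99 mm³
ΣAy_c = (25200.00)(60.00) + (-615.75)(82.00) + (-1017.88)(74.00) = 1386185.50 mm³
x_c = 2496610.99 / 23566.37 = 105.94 mm
y_c = 1386185.50 / 23566.37 = 58.82 mm

x_c = 105.94 mm, y_c = 58.82 mm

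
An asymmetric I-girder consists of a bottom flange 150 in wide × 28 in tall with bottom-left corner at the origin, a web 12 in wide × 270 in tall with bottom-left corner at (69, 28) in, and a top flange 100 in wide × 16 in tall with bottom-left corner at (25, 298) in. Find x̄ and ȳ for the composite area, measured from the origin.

bottom flange: A = 150 × 28 = 4200.00, centroid at (75.00, 14.00).
web: A = 12 × 270 = 3240.00, centroid at (75.00, 163.00).
top flange: A = 100 × 16 = 1600.00, centroid at (75.00, 306.00).
ΣA = 9040.00 in², ΣAx̄ = 678000.00 in³, ΣAȳ = 1076520.00 in³.
x̄ = 678000.00/9040.00 = 75.00 in; ȳ = 1076520.00/9040.00 = 119.08 in.

x̄ = 75.00 in, ȳ = 119.08 in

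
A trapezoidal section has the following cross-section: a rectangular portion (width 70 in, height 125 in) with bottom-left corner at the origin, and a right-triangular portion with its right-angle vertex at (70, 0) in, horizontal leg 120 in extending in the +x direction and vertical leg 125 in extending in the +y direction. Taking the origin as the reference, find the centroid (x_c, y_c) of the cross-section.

rectangular portion: A = 70 × 125 = 8750.00, centroid at (35.00, 62.50).
triangular portion: A = ½·120·125 = 7500.00, centroid at (110.00, 41.67).
ΣA = 16250.00 in²
ΣAx_c = (8750.00)(35.00) + (7500.00)(110.00) = 1131250.00 in³
ΣAy_c = (8750.00)(62.50) + (7500.00)(41.67) = 859375.00 in³
x_c = 1131250.00 / 16250.00 = 69.62 in
y_c = 859375.00 / 16250.00 = 52.88 in

x_c = 69.62 in, y_c = 52.88 in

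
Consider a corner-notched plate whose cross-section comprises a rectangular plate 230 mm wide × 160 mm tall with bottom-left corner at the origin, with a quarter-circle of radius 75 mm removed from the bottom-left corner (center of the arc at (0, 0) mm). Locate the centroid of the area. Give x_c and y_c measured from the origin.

plate: A = 230 × 160 = 36800.00, centroid at (115.00, 80.00).
removed quarter-circle: A = −¼π·75² = -4417.86, centroid at (31.83, 31.83).
ΣA = 32382.14 mm², ΣAx_c = 4091375.00 mm³, ΣAy_c = 2803375.00 mm³.
x_c = 4091375.00/32382.14 = 126.35 mm; y_c = 2803375.00/32382.14 = 86.57 mm.

x_c = 126.35 mm, y_c = 86.57 mm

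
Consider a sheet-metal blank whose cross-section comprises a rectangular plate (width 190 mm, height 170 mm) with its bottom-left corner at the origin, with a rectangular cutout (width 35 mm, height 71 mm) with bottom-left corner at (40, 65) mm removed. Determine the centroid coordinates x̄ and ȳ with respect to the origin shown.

x̄ = 98.13 mm, ȳ = 83.71 mm

plate: A = 190 × 170 = 32300.00, centroid at (95.00, 85.00).
hole: A = −(35 × 71) = -2485.00, centroid at (57.50, 100.50).
ΣA = 29815.00 mm²
ΣAx̄ = (32300.00)(95.00) + (-2485.00)(57.50) = 2925612.50 mm³
ΣAȳ = (32300.00)(85.00) + (-2485.00)(100.50) = 2495757.50 mm³
x̄ = 2925612.50 / 29815.00 = 98.13 mm
ȳ = 2495757.50 / 29815.00 = 83.71 mm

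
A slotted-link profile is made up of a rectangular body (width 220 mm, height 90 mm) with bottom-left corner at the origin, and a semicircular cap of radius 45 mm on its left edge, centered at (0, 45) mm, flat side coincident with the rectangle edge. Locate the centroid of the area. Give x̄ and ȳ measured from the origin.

x̄ = 92.13 mm, ȳ = 45.00 mm

rectangular body: A = 220 × 90 = 19800.00, centroid at (110.00, 45.00).
semicircular end: A = ½π·45² = 3180.86, centroid at (-19.10, 45.00).
ΣA = 22980.86 mm², ΣAx̄ = 2117250.00 mm³, ΣAȳ = 1034138.82 mm³.
x̄ = 2117250.00/22980.86 = 92.13 mm; ȳ = 1034138.82/22980.86 = 45.00 mm.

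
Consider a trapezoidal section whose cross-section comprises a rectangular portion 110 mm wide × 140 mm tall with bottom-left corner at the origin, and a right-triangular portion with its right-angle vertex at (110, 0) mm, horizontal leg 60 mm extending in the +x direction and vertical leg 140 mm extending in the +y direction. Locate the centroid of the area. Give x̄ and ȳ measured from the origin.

x̄ = 71.07 mm, ȳ = 65.00 mm

rectangular portion: A = 110 × 140 = 15400.00, centroid at (55.00, 70.00).
triangular portion: A = ½·60·140 = 4200.00, centroid at (130.00, 46.67).
ΣA = 19600.00 mm², ΣAx̄ = 1393000.00 mm³, ΣAȳ = 1274000.00 mm³.
x̄ = 1393000.00/19600.00 = 71.07 mm; ȳ = 1274000.00/19600.00 = 65.00 mm.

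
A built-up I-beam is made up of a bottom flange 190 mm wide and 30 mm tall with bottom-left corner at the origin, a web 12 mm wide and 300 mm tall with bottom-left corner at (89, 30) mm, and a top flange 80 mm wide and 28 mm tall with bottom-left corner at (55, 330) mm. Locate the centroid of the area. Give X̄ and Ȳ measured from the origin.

X̄ = 95.00 mm, Ȳ = 130.33 mm

bottom flange: A = 190 × 30 = 5700.00, centroid at (95.00, 15.00).
web: A = 12 × 300 = 3600.00, centroid at (95.00, 180.00).
top flange: A = 80 × 28 = 2240.00, centroid at (95.00, 344.00).
ΣA = 11540.00 mm², ΣAX̄ = 1096300.00 mm³, ΣAȲ = 1504060.00 mm³.
X̄ = 1096300.00/11540.00 = 95.00 mm; Ȳ = 1504060.00/11540.00 = 130.33 mm.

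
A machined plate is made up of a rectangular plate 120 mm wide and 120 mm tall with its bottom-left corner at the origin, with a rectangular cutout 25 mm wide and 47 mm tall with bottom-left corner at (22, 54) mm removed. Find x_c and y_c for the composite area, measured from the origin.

plate: A = 120 × 120 = 14400.00, centroid at (60.00, 60.00).
hole: A = −(25 × 47) = -1175.00, centroid at (34.50, 77.50).
ΣA = 13225.00 mm²
ΣAx_c = (14400.00)(60.00) + (-1175.00)(34.50) = 823462.50 mm³
ΣAy_c = (14400.00)(60.00) + (-1175.00)(77.50) = 772937.50 mm³
x_c = 823462.50 / 13225.00 = 62.27 mm
y_c = 772937.50 / 13225.00 = 58.45 mm

x_c = 62.27 mm, y_c = 58.45 mm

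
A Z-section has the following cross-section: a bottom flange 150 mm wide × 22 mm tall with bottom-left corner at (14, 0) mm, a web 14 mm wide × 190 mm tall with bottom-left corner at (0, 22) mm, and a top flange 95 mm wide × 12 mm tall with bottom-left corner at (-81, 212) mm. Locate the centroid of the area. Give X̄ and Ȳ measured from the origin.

X̄ = 38.61 mm, Ȳ = 83.95 mm

Part | A | x̄ᵢ | ȳᵢ | A·x̄ᵢ | A·ȳᵢ
bottom flange | 3300.00 | 89.00 | 11.00 | 293700.00 | 36300.00
web | 2660.00 | 7.00 | 117.00 | 18620.00 | 311220.00
top flange | 1140.00 | -33.50 | 218.00 | -38190.00 | 248520.00
Σ | 7100.00 |  |  | 274130.00 | 596040.00
X̄ = 274130.00 / 7100.00 = 38.61 mm
Ȳ = 596040.00 / 7100.00 = 83.95 mm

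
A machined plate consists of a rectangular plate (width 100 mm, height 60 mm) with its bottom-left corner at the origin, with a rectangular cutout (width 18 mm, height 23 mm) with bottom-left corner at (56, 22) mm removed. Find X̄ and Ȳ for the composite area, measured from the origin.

plate: A = 100 × 60 = 6000.00, centroid at (50.00, 30.00).
hole: A = −(18 × 23) = -414.00, centroid at (65.00, 33.50).
ΣA = 5586.00 mm²
ΣAX̄ = (6000.00)(50.00) + (-414.00)(65.00) = 273090.00 mm³
ΣAȲ = (6000.00)(30.00) + (-414.00)(33.50) = 166131.00 mm³
X̄ = 273090.00 / 5586.00 = 48.89 mm
Ȳ = 166131.00 / 5586.00 = 29.74 mm

X̄ = 48.89 mm, Ȳ = 29.74 mm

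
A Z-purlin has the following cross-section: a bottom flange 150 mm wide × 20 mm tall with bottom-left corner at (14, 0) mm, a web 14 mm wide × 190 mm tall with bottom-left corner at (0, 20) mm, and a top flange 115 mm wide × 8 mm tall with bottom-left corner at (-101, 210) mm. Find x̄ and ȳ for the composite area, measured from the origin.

x̄ = 37.33 mm, ȳ = 80.97 mm

bottom flange: A = 150 × 20 = 3000.00, centroid at (89.00, 10.00).
web: A = 14 × 190 = 2660.00, centroid at (7.00, 115.00).
top flange: A = 115 × 8 = 920.00, centroid at (-43.50, 214.00).
ΣA = 6580.00 mm²
ΣAx̄ = (3000.00)(89.00) + (2660.00)(7.00) + (920.00)(-43.50) = 245600.00 mm³
ΣAȳ = (3000.00)(10.00) + (2660.00)(115.00) + (920.00)(214.00) = 532780.00 mm³
x̄ = 245600.00 / 6580.00 = 37.33 mm
ȳ = 532780.00 / 6580.00 = 80.97 mm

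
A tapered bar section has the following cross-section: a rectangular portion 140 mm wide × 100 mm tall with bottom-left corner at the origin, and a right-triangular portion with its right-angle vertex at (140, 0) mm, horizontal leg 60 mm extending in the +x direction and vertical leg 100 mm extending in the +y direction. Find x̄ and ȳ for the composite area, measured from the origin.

rectangular portion: A = 140 × 100 = 14000.00, centroid at (70.00, 50.00).
triangular portion: A = ½·60·100 = 3000.00, centroid at (160.00, 33.33).
ΣA = 17000.00 mm²
ΣAx̄ = (14000.00)(70.00) + (3000.00)(160.00) = 1460000.00 mm³
ΣAȳ = (14000.00)(50.00) + (3000.00)(33.33) = 800000.00 mm³
x̄ = 1460000.00 / 17000.00 = 85.88 mm
ȳ = 800000.00 / 17000.00 = 47.06 mm

x̄ = 85.88 mm, ȳ = 47.06 mm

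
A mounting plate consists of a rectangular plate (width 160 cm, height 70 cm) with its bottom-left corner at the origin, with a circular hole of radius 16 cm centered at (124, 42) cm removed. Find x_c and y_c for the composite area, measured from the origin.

x_c = 76.60 cm, y_c = 34.46 cm

plate: A = 160 × 70 = 11200.00, centroid at (80.00, 35.00).
hole: A = −π·16² = -804.25, centroid at (124.00, 42.00).
ΣA = 10395.75 cm², ΣAx_c = 796273.28 cm³, ΣAy_c = 358221.60 cm³.
x_c = 796273.28/10395.75 = 76.60 cm; y_c = 358221.60/10395.75 = 34.46 cm.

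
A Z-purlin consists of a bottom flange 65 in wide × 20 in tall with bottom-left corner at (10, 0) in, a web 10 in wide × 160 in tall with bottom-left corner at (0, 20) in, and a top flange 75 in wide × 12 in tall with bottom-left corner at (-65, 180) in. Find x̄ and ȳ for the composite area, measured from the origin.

x̄ = 10.13 in, ȳ = 89.58 in

bottom flange: A = 65 × 20 = 1300.00, centroid at (42.50, 10.00).
web: A = 10 × 160 = 1600.00, centroid at (5.00, 100.00).
top flange: A = 75 × 12 = 900.00, centroid at (-27.50, 186.00).
ΣA = 3800.00 in², ΣAx̄ = 38500.00 in³, ΣAȳ = 340400.00 in³.
x̄ = 38500.00/3800.00 = 10.13 in; ȳ = 340400.00/3800.00 = 89.58 in.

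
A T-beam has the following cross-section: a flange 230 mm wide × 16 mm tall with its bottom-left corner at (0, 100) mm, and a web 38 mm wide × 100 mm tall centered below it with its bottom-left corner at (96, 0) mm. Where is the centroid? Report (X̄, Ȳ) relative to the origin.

X̄ = 115.00 mm, Ȳ = 78.53 mm

web: A = 38 × 100 = 3800.00, centroid at (115.00, 50.00).
flange: A = 230 × 16 = 3680.00, centroid at (115.00, 108.00).
ΣA = 7480.00 mm²
ΣAX̄ = (3800.00)(115.00) + (3680.00)(115.00) = 860200.00 mm³
ΣAȲ = (3800.00)(50.00) + (3680.00)(108.00) = 587440.00 mm³
X̄ = 860200.00 / 7480.00 = 115.00 mm
Ȳ = 587440.00 / 7480.00 = 78.53 mm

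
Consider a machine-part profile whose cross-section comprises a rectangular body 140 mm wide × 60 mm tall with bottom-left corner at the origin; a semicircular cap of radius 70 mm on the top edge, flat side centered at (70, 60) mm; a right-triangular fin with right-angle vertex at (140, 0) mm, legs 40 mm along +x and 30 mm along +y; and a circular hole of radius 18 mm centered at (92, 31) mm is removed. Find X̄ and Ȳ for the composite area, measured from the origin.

Part | A | x̄ᵢ | ȳᵢ | A·x̄ᵢ | A·ȳᵢ
rectangular body | 8400.00 | 70.00 | 30.00 | 588000.00 | 252000.00
semicircular top | 7696.90 | 70.00 | 89.71 | 538783.14 | 690480.79
triangular fin | 600.00 | 153.33 | 10.00 | 92000.00 | 6000.00
hole | -1017.88 | 92.00 | 31.00 | -93644.59 | -31554.16
Σ | 15679.03 |  |  | 1125138.55 | 916926.63
X̄ = 1125138.55 / 15679.03 = 71.76 mm
Ȳ = 916926.63 / 15679.03 = 58.48 mm

X̄ = 71.76 mm, Ȳ = 58.48 mm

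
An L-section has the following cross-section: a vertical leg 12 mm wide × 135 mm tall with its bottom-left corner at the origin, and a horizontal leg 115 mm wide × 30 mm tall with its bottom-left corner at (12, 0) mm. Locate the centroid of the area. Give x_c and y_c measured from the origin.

x_c = 49.21 mm, y_c = 31.78 mm

vertical leg: A = 12 × 135 = 1620.00, centroid at (6.00, 67.50).
horizontal leg: A = 115 × 30 = 3450.00, centroid at (69.50, 15.00).
ΣA = 5070.00 mm²
ΣAx_c = (1620.00)(6.00) + (3450.00)(69.50) = 249495.00 mm³
ΣAy_c = (1620.00)(67.50) + (3450.00)(15.00) = 161100.00 mm³
x_c = 249495.00 / 5070.00 = 49.21 mm
y_c = 161100.00 / 5070.00 = 31.78 mm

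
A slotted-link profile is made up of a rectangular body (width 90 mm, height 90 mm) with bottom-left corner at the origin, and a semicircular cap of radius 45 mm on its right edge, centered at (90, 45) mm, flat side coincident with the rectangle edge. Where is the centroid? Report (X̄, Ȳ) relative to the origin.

rectangular body: A = 90 × 90 = 8100.00, centroid at (45.00, 45.00).
semicircular end: A = ½π·45² = 3180.86, centroid at (109.10, 45.00).
ΣA = 11280.86 mm², ΣAX̄ = 711527.63 mm³, ΣAȲ = 507638.82 mm³.
X̄ = 711527.63/11280.86 = 63.07 mm; Ȳ = 507638.82/11280.86 = 45.00 mm.

X̄ = 63.07 mm, Ȳ = 45.00 mm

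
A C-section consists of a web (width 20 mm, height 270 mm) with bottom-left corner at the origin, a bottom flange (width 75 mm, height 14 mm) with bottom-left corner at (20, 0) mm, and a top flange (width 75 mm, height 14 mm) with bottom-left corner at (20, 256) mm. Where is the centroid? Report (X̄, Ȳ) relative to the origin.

X̄ = 23.30 mm, Ȳ = 135.00 mm

Part | A | x̄ᵢ | ȳᵢ | A·x̄ᵢ | A·ȳᵢ
web | 5400.00 | 10.00 | 135.00 | 54000.00 | 729000.00
bottom flange | 1050.00 | 57.50 | 7.00 | 60375.00 | 7350.00
top flange | 1050.00 | 57.50 | 263.00 | 60375.00 | 276150.00
Σ | 7500.00 |  |  | 174750.00 | 1012500.00
X̄ = 174750.00 / 7500.00 = 23.30 mm
Ȳ = 1012500.00 / 7500.00 = 135.00 mm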